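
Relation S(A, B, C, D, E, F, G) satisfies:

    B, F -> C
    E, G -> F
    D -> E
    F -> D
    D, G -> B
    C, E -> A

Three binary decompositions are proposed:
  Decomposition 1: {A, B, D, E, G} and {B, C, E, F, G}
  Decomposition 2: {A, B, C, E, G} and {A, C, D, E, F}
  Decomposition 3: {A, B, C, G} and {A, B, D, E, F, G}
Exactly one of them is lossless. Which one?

Decomposition 1

Decomposition 1: common = {B, E, G}, closure = {A, B, C, D, E, F, G} → lossless.
Decomposition 2: common = {A, C, E}, closure = {A, C, E} → lossy.
Decomposition 3: common = {A, B, G}, closure = {A, B, G} → lossy.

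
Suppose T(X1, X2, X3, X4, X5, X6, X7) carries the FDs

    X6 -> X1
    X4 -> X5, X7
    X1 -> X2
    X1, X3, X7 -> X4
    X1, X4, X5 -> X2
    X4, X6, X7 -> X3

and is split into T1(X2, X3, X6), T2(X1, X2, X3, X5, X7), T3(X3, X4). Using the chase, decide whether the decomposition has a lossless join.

Chase test. Columns are X1, X2, X3, X4, X5, X6, X7; row i has aⱼ where attribute j ∈ Ti, else bᵢⱼ.
Initial tableau (one row per fragment):
  row 1: b11 a2 a3 b14 b15 a6 b17
  row 2: a1 a2 a3 b24 a5 b26 a7
  row 3: b31 b32 a3 a4 b35 b36 b37
No row becomes fully distinguished — the join is lossy.

No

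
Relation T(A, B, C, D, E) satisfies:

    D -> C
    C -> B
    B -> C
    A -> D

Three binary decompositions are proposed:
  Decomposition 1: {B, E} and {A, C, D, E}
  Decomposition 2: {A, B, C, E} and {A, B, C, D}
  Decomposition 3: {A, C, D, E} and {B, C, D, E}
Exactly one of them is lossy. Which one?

Decomposition 1

Decomposition 1: common = {E}, closure = {E} → lossy.
Decomposition 2: common = {A, B, C}, closure = {A, B, C, D} → lossless.
Decomposition 3: common = {C, D, E}, closure = {B, C, D, E} → lossless.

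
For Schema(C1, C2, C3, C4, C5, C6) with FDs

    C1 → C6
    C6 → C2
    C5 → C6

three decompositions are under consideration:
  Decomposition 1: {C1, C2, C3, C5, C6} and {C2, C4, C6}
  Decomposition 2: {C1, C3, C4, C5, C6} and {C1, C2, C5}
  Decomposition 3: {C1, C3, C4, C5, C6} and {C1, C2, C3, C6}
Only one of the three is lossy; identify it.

Decomposition 1

Decomposition 1: common = {C2, C6}, closure = {C2, C6} → lossy.
Decomposition 2: common = {C1, C5}, closure = {C1, C2, C5, C6} → lossless.
Decomposition 3: common = {C1, C3, C6}, closure = {C1, C2, C3, C6} → lossless.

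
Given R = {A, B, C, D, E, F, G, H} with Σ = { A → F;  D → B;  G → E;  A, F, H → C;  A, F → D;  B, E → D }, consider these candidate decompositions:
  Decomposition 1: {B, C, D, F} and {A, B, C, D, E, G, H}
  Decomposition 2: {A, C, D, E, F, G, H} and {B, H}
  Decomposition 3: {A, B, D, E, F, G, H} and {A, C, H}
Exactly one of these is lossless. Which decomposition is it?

Decomposition 1: common = {B, C, D}, closure = {B, C, D} → lossy.
Decomposition 2: common = {H}, closure = {H} → lossy.
Decomposition 3: common = {A, H}, closure = {A, B, C, D, F, H} → lossless.

Decomposition 3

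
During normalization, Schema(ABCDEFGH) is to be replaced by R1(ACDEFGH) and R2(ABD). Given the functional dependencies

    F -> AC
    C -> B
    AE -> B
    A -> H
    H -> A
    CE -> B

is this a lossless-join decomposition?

Common attributes: R1 ∩ R2 = {AD}.
Closure of {AD}: A → H applies, adding H. So (AD)⁺ = {ADH}.
The closure contains neither all of R1 = {ACDEFGH} nor all of R2 = {ABD}, so the common attributes are not a superkey of either fragment. The join is lossy.

No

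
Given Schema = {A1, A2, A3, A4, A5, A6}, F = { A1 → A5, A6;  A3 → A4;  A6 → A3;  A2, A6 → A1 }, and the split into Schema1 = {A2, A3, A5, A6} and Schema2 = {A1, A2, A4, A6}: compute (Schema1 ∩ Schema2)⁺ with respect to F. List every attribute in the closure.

A1, A2, A3, A4, A5, A6

Schema1 ∩ Schema2 = {A2, A6}.
A6 → A3 applies, adding A3
A2, A6 → A1 applies, adding A1
A1 → A5, A6 applies, adding A5
A3 → A4 applies, adding A4
Closure: {A1, A2, A3, A4, A5, A6}.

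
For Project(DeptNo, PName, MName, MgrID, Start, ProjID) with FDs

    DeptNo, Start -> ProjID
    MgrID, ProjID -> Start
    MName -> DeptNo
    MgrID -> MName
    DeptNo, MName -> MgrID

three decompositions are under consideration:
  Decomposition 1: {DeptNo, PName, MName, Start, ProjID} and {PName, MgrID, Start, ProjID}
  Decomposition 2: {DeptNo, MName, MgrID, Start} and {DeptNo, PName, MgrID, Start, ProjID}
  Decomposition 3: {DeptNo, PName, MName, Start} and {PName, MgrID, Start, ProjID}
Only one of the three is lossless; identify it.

Decomposition 1: common = {PName, Start, ProjID}, closure = {PName, Start, ProjID} → lossy.
Decomposition 2: common = {DeptNo, MgrID, Start}, closure = {DeptNo, MName, MgrID, Start, ProjID} → lossless.
Decomposition 3: common = {PName, Start}, closure = {PName, Start} → lossy.

Decomposition 2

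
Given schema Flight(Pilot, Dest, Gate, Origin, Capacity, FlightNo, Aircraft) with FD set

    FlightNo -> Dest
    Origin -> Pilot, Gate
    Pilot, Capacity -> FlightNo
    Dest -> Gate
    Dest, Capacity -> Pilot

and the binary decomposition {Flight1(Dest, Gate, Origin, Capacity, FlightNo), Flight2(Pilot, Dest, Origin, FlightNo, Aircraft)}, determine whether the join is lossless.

No

Common attributes: Flight1 ∩ Flight2 = {Dest, Origin, FlightNo}.
Closure of {Dest, Origin, FlightNo}: Origin → Pilot, Gate applies, adding Pilot, Gate. So (Dest, Origin, FlightNo)⁺ = {Pilot, Dest, Gate, Origin, FlightNo}.
The closure contains neither all of Flight1 = {Dest, Gate, Origin, Capacity, FlightNo} nor all of Flight2 = {Pilot, Dest, Origin, FlightNo, Aircraft}, so the common attributes are not a superkey of either fragment. The join is lossy.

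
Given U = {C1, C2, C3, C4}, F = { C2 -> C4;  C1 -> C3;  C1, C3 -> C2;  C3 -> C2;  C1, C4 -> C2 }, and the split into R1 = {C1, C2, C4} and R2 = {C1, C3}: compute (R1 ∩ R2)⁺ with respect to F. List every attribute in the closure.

C1, C2, C3, C4

R1 ∩ R2 = {C1}.
C1 → C3 applies, adding C3
C1, C3 → C2 applies, adding C2
C2 → C4 applies, adding C4
Closure: {C1, C2, C3, C4}.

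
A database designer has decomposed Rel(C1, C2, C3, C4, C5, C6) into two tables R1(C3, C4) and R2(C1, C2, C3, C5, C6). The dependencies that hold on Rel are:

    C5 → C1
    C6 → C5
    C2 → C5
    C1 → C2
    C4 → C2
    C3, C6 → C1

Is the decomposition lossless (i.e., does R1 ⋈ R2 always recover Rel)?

Common attributes: R1 ∩ R2 = {C3}.
No dependency enlarges {C3}, so (C3)⁺ = {C3}.
The closure contains neither all of R1 = {C3, C4} nor all of R2 = {C1, C2, C3, C5, C6}, so the common attributes are not a superkey of either fragment. The join is lossy.

No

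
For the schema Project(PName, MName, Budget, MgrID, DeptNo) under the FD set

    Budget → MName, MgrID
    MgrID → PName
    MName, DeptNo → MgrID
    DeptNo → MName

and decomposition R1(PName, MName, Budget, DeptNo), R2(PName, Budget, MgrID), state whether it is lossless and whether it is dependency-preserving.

lossless but not dependency-preserving

Lossless test: (PName, Budget)⁺ = {PName, MName, Budget, MgrID}, which contains all of one fragment — lossless.
Dependency preservation: the restricted closure of {MName, DeptNo} across the fragments never reaches {MgrID}, so MName, DeptNo → MgrID cannot be enforced without a join — not preserved.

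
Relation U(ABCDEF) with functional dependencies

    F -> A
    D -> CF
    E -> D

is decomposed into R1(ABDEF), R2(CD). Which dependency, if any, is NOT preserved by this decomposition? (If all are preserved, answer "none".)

none

F → A lies within R1.
D → CF: restricted closure across fragments reaches CF.
E → D lies within R1.
Every dependency is enforceable on the fragments, so the decomposition is dependency-preserving.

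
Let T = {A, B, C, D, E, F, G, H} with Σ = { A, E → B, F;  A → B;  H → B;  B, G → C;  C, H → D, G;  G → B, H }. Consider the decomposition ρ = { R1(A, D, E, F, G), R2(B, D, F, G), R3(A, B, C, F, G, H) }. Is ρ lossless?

Chase test. Columns are A, B, C, D, E, F, G, H; row i has aⱼ where attribute j ∈ Ri, else bᵢⱼ.
Initial tableau (one row per fragment):
  row 1: a1 b12 b13 a4 a5 a6 a7 b18
  row 2: b21 a2 b23 a4 b25 a6 a7 b28
  row 3: a1 a2 a3 b34 b35 a6 a7 a8
Rows 1 and 3 agree on A; apply A→B and equate their B entries.
Rows 1 and 2 agree on B, G; apply B, G→C and equate their C entries.
Rows 1 and 3 agree on B, G; apply B, G→C and equate their C entries.
Rows 1 and 2 agree on G; apply G→B, H and equate their B, H entries.
Rows 1 and 3 agree on G; apply G→B, H and equate their B, H entries.
Rows 1 and 3 agree on C, H; apply C, H→D, G and equate their D, G entries.
Row 1 is now all distinguished symbols — the join is lossless.

Yes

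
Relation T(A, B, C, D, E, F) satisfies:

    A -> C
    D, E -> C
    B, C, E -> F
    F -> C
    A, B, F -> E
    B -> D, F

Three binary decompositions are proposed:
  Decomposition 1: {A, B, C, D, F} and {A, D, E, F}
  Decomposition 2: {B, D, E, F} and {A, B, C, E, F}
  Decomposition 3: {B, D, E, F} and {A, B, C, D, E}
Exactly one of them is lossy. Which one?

Decomposition 1

Decomposition 1: common = {A, D, F}, closure = {A, C, D, F} → lossy.
Decomposition 2: common = {B, E, F}, closure = {B, C, D, E, F} → lossless.
Decomposition 3: common = {B, D, E}, closure = {B, C, D, E, F} → lossless.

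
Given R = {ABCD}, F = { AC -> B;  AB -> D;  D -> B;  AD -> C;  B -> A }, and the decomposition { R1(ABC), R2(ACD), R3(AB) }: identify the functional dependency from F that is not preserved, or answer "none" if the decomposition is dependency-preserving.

AC → B lies within R1.
AB → D: restricted closure across fragments reaches D.
D → B: restricted closure across fragments reaches B.
AD → C lies within R2.
B → A lies within R1.
Every dependency is enforceable on the fragments, so the decomposition is dependency-preserving.

none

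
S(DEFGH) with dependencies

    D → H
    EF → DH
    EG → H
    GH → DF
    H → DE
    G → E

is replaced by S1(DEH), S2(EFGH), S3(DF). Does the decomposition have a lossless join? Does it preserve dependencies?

Lossless test (chase): Rows 1 and 3 agree on D; apply D→H and equate their H entries. Rows 1 and 2 agree on H; apply H→DE and equate their DE entries. Rows 1 and 3 agree on H; apply H→DE and equate their DE entries. Row 2 is now all distinguished symbols — the join is lossless.
Dependency preservation: EF → DH; GH → DF are not contained in any single fragment, but the restricted closure of each left-hand side across the fragments still reaches the right-hand side; the remaining FDs each lie inside some fragment. All dependencies are preserved.

lossless and dependency-preserving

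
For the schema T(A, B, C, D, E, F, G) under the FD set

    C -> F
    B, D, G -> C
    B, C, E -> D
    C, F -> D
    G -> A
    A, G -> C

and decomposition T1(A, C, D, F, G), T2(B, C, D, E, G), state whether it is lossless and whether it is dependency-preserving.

Lossless test: (C, D, G)⁺ = {A, C, D, F, G}, which contains all of one fragment — lossless.
Dependency preservation: every FD's attributes lie within a single fragment, so each can be enforced locally — preserved.

lossless and dependency-preserving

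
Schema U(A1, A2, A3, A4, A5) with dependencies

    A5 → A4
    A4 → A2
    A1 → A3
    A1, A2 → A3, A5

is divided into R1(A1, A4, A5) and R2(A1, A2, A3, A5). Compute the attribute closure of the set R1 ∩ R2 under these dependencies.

R1 ∩ R2 = {A1, A5}.
A5 → A4 applies, adding A4
A4 → A2 applies, adding A2
A1 → A3 applies, adding A3
Closure: {A1, A2, A3, A4, A5}.

A1, A2, A3, A4, A5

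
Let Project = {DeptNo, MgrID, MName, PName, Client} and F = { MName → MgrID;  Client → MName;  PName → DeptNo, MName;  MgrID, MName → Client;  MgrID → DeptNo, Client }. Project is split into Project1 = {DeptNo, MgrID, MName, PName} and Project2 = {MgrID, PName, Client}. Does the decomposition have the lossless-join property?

Yes

Common attributes: Project1 ∩ Project2 = {MgrID, PName}.
Closure of {MgrID, PName}: PName → DeptNo, MName applies, adding DeptNo, MName; MgrID, MName → Client applies, adding Client. So (MgrID, PName)⁺ = {DeptNo, MgrID, MName, PName, Client}.
This closure contains every attribute of Project1, so Project1 ∩ Project2 → Project1. The join is lossless.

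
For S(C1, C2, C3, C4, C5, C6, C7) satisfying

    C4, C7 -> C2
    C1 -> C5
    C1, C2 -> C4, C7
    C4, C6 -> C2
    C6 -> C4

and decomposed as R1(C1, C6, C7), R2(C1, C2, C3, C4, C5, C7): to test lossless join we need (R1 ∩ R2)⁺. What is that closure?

C1, C5, C7

R1 ∩ R2 = {C1, C7}.
C1 → C5 applies, adding C5
Closure: {C1, C5, C7}.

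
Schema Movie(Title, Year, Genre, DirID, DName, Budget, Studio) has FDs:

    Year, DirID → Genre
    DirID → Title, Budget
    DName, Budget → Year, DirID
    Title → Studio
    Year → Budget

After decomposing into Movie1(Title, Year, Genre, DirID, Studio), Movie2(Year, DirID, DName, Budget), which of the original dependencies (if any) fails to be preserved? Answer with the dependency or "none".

none

Year, DirID → Genre lies within Movie1.
DirID → Title, Budget: restricted closure across fragments reaches Title, Budget.
DName, Budget → Year, DirID lies within Movie2.
Title → Studio lies within Movie1.
Year → Budget lies within Movie2.
Every dependency is enforceable on the fragments, so the decomposition is dependency-preserving.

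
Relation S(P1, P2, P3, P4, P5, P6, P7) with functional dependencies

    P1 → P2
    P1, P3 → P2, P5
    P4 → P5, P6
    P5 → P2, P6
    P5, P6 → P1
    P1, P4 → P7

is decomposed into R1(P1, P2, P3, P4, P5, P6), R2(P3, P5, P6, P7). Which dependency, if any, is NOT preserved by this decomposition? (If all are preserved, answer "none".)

Check P1, P4 → P7: no single fragment contains all of {P1, P4, P7}, and the restricted closure of {P1, P4} across the fragments never reaches {P7}.
P1 → P2 is preserved.
P1, P3 → P2, P5 is preserved.
P4 → P5, P6 is preserved.
P5 → P2, P6 is preserved.
P5, P6 → P1 is preserved.

P1, P4 → P7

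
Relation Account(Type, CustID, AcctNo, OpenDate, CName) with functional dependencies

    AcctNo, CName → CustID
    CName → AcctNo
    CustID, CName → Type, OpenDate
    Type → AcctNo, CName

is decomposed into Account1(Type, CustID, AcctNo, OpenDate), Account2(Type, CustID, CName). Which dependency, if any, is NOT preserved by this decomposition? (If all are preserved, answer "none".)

AcctNo, CName → CustID: restricted closure across fragments reaches CustID.
CName → AcctNo: restricted closure across fragments reaches AcctNo.
CustID, CName → Type, OpenDate: restricted closure across fragments reaches Type, OpenDate.
Type → AcctNo, CName: restricted closure across fragments reaches AcctNo, CName.
Every dependency is enforceable on the fragments, so the decomposition is dependency-preserving.

none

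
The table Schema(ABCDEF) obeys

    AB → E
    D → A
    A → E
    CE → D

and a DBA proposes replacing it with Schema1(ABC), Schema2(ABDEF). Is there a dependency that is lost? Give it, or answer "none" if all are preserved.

Check CE → D: no single fragment contains all of {CDE}, and the restricted closure of {CE} across the fragments never reaches {D}.
AB → E is preserved.
D → A is preserved.
A → E is preserved.

CE → D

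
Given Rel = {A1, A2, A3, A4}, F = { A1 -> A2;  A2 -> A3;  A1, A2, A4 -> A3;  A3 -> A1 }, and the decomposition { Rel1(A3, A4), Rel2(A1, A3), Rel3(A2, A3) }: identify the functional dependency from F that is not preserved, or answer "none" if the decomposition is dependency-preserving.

none

A1 → A2: restricted closure across fragments reaches A2.
A2 → A3 lies within Rel3.
A1, A2, A4 → A3: restricted closure across fragments reaches A3.
A3 → A1 lies within Rel2.
Every dependency is enforceable on the fragments, so the decomposition is dependency-preserving.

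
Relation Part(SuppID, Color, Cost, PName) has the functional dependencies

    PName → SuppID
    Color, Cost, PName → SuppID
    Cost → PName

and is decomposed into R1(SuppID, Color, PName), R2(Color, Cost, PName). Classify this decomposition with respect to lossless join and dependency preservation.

Lossless test: (Color, PName)⁺ = {SuppID, Color, PName}, which contains all of one fragment — lossless.
Dependency preservation: Color, Cost, PName → SuppID is not contained in any single fragment, but the restricted closure of its left-hand side across the fragments still reaches the right-hand side; the remaining FDs each lie inside some fragment. All dependencies are preserved.

lossless and dependency-preserving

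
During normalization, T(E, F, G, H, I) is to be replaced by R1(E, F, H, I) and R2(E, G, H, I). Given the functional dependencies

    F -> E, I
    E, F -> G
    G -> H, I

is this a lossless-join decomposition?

Common attributes: R1 ∩ R2 = {E, H, I}.
No dependency enlarges {E, H, I}, so (E, H, I)⁺ = {E, H, I}.
The closure contains neither all of R1 = {E, F, H, I} nor all of R2 = {E, G, H, I}, so the common attributes are not a superkey of either fragment. The join is lossy.

No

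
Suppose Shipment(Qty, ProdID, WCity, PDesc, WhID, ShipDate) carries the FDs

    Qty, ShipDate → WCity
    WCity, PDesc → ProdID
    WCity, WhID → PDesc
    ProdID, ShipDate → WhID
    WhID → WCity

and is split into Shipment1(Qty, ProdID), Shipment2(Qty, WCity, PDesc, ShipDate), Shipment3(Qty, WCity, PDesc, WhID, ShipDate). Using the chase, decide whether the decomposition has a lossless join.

Chase test. Columns are Qty, ProdID, WCity, PDesc, WhID, ShipDate; row i has aⱼ where attribute j ∈ Shipmenti, else bᵢⱼ.
Initial tableau (one row per fragment):
  row 1: a1 a2 b13 b14 b15 b16
  row 2: a1 b22 a3 a4 b25 a6
  row 3: a1 b32 a3 a4 a5 a6
Rows 2 and 3 agree on WCity, PDesc; apply WCity, PDesc→ProdID and equate their ProdID entries.
Rows 2 and 3 agree on ProdID, ShipDate; apply ProdID, ShipDate→WhID and equate their WhID entries.
No row becomes fully distinguished — the join is lossy.

No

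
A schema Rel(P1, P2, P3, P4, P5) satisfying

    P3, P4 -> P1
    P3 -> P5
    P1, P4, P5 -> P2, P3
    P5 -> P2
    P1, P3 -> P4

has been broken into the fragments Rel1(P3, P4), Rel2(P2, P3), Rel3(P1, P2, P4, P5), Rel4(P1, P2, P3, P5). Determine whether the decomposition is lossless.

Chase test. Columns are P1, P2, P3, P4, P5; row i has aⱼ where attribute j ∈ Reli, else bᵢⱼ.
Initial tableau (one row per fragment):
  row 1: b11 b12 a3 a4 b15
  row 2: b21 a2 a3 b24 b25
  row 3: a1 a2 b33 a4 a5
  row 4: a1 a2 a3 b44 a5
Rows 1 and 2 agree on P3; apply P3→P5 and equate their P5 entries.
Rows 1 and 4 agree on P3; apply P3→P5 and equate their P5 entries.
Rows 1 and 2 agree on P5; apply P5→P2 and equate their P2 entries.
No row becomes fully distinguished — the join is lossy.

No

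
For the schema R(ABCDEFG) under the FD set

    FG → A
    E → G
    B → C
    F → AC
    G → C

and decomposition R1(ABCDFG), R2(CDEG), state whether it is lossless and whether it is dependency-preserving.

Lossless test: (CDG)⁺ = {CDG}, which is a superkey of neither fragment — lossy.
Dependency preservation: every FD's attributes lie within a single fragment, so each can be enforced locally — preserved.

lossy but dependency-preserving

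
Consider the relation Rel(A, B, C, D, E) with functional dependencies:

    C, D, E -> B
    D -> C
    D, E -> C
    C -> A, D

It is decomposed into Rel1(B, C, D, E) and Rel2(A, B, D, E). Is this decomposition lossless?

Yes

Common attributes: Rel1 ∩ Rel2 = {B, D, E}.
Closure of {B, D, E}: D → C applies, adding C; C → A, D applies, adding A. So (B, D, E)⁺ = {A, B, C, D, E}.
This closure contains every attribute of Rel1, so Rel1 ∩ Rel2 → Rel1. The join is lossless.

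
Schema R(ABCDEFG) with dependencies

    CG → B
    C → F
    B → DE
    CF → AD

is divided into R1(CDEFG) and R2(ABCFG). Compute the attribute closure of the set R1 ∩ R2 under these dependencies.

R1 ∩ R2 = {CFG}.
CG → B applies, adding B
B → DE applies, adding DE
CF → AD applies, adding A
Closure: {ABCDEFG}.

ABCDEFG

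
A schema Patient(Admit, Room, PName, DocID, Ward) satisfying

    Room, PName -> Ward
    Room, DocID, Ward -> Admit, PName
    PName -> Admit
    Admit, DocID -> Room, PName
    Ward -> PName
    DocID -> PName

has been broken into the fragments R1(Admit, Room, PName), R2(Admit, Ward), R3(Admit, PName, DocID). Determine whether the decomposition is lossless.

No

Chase test. Columns are Admit, Room, PName, DocID, Ward; row i has aⱼ where attribute j ∈ Ri, else bᵢⱼ.
Initial tableau (one row per fragment):
  row 1: a1 a2 a3 b14 b15
  row 2: a1 b22 b23 b24 a5
  row 3: a1 b32 a3 a4 b35
No row becomes fully distinguished — the join is lossy.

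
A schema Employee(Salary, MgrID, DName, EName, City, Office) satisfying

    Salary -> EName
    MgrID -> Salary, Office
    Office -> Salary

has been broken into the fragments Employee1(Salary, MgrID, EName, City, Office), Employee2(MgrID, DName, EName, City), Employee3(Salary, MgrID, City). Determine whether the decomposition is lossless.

Yes

Chase test. Columns are Salary, MgrID, DName, EName, City, Office; row i has aⱼ where attribute j ∈ Employeei, else bᵢⱼ.
Initial tableau (one row per fragment):
  row 1: a1 a2 b13 a4 a5 a6
  row 2: b21 a2 a3 a4 a5 b26
  row 3: a1 a2 b33 b34 a5 b36
Rows 1 and 3 agree on Salary; apply Salary→EName and equate their EName entries.
Rows 1 and 2 agree on MgrID; apply MgrID→Salary, Office and equate their Salary, Office entries.
Rows 1 and 3 agree on MgrID; apply MgrID→Salary, Office and equate their Salary, Office entries.
Row 2 is now all distinguished symbols — the join is lossless.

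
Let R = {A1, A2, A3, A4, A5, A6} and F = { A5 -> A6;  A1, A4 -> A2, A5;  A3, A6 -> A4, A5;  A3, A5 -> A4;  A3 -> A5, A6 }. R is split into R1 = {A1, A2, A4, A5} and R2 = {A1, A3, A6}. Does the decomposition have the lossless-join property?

Common attributes: R1 ∩ R2 = {A1}.
No dependency enlarges {A1}, so (A1)⁺ = {A1}.
The closure contains neither all of R1 = {A1, A2, A4, A5} nor all of R2 = {A1, A3, A6}, so the common attributes are not a superkey of either fragment. The join is lossy.

No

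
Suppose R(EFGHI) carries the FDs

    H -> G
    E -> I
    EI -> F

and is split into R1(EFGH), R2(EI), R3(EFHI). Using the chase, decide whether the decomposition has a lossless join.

Chase test. Columns are EFGHI; row i has aⱼ where attribute j ∈ Ri, else bᵢⱼ.
Initial tableau (one row per fragment):
  row 1: a1 a2 a3 a4 b15
  row 2: a1 b22 b23 b24 a5
  row 3: a1 a2 b33 a4 a5
Rows 1 and 3 agree on H; apply H→G and equate their G entries.
Rows 1 and 2 agree on E; apply E→I and equate their I entries.
Rows 1 and 2 agree on EI; apply EI→F and equate their F entries.
Row 1 is now all distinguished symbols — the join is lossless.

Yes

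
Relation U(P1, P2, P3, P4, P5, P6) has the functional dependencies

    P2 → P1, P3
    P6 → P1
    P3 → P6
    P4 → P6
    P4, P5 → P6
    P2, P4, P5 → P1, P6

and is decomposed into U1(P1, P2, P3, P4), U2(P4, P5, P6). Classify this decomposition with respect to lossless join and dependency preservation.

lossy and not dependency-preserving

Lossless test: (P4)⁺ = {P1, P4, P6}, which is a superkey of neither fragment — lossy.
Dependency preservation: the restricted closure of {P6} across the fragments never reaches {P1}, so P6 → P1 cannot be enforced without a join — not preserved.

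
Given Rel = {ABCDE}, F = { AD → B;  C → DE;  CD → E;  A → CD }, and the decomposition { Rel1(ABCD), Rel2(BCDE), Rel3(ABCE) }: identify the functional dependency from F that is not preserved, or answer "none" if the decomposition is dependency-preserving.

none

AD → B lies within Rel1.
C → DE lies within Rel2.
CD → E lies within Rel2.
A → CD lies within Rel1.
Every dependency is enforceable on the fragments, so the decomposition is dependency-preserving.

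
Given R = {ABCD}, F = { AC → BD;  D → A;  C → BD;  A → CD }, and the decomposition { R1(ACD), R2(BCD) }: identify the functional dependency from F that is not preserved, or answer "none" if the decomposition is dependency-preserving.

none

AC → BD: restricted closure across fragments reaches BD.
D → A lies within R1.
C → BD lies within R2.
A → CD lies within R1.
Every dependency is enforceable on the fragments, so the decomposition is dependency-preserving.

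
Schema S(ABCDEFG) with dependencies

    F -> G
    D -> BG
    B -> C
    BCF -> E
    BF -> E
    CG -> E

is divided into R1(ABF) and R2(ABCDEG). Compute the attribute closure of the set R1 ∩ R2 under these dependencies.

ABC

R1 ∩ R2 = {AB}.
B → C applies, adding C
Closure: {ABC}.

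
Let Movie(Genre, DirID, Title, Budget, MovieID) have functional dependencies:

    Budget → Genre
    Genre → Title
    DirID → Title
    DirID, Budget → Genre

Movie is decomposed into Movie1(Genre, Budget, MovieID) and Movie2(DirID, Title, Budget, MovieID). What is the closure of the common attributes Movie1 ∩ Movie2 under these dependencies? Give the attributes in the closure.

Genre, Title, Budget, MovieID

Movie1 ∩ Movie2 = {Budget, MovieID}.
Budget → Genre applies, adding Genre
Genre → Title applies, adding Title
Closure: {Genre, Title, Budget, MovieID}.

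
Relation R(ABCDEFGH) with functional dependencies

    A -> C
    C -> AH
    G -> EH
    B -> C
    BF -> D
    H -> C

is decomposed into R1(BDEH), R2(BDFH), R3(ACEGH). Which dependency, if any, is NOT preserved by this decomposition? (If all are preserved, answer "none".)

none

A → C lies within R3.
C → AH lies within R3.
G → EH lies within R3.
B → C: restricted closure across fragments reaches C.
BF → D lies within R2.
H → C lies within R3.
Every dependency is enforceable on the fragments, so the decomposition is dependency-preserving.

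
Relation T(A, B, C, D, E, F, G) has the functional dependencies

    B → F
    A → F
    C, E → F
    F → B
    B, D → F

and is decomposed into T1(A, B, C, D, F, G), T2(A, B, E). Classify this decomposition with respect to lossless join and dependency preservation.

Lossless test: (A, B)⁺ = {A, B, F}, which is a superkey of neither fragment — lossy.
Dependency preservation: the restricted closure of {C, E} across the fragments never reaches {F}, so C, E → F cannot be enforced without a join — not preserved.

lossy and not dependency-preserving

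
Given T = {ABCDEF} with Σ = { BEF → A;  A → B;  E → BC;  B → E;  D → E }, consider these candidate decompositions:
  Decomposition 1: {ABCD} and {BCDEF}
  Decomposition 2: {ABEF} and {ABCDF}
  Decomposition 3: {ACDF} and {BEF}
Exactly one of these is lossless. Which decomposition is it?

Decomposition 2

Decomposition 1: common = {BCD}, closure = {BCDE} → lossy.
Decomposition 2: common = {ABF}, closure = {ABCEF} → lossless.
Decomposition 3: common = {F}, closure = {F} → lossy.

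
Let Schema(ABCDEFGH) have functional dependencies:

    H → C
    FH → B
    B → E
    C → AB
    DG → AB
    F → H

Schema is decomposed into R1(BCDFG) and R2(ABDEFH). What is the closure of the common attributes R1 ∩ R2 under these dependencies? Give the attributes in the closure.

R1 ∩ R2 = {BDF}.
B → E applies, adding E
F → H applies, adding H
H → C applies, adding C
C → AB applies, adding A
Closure: {ABCDEFH}.

ABCDEFH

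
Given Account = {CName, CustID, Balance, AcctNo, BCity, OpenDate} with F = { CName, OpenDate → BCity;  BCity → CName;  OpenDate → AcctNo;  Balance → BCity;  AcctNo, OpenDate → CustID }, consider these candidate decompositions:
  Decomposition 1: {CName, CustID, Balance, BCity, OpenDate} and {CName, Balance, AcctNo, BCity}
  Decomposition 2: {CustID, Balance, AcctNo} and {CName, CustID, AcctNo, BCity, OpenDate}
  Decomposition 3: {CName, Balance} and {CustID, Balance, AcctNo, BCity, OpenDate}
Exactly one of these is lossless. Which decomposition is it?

Decomposition 3

Decomposition 1: common = {CName, Balance, BCity}, closure = {CName, Balance, BCity} → lossy.
Decomposition 2: common = {CustID, AcctNo}, closure = {CustID, AcctNo} → lossy.
Decomposition 3: common = {Balance}, closure = {CName, Balance, BCity} → lossless.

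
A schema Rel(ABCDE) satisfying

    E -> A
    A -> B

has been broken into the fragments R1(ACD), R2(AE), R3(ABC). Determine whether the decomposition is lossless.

No

Chase test. Columns are ABCDE; row i has aⱼ where attribute j ∈ Ri, else bᵢⱼ.
Initial tableau (one row per fragment):
  row 1: a1 b12 a3 a4 b15
  row 2: a1 b22 b23 b24 a5
  row 3: a1 a2 a3 b34 b35
Rows 1 and 2 agree on A; apply A→B and equate their B entries.
Rows 1 and 3 agree on A; apply A→B and equate their B entries.
No row becomes fully distinguished — the join is lossy.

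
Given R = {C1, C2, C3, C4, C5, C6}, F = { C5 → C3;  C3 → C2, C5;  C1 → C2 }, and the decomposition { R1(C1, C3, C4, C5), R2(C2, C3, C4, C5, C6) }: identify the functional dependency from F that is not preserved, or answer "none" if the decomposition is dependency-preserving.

Check C1 → C2: no single fragment contains all of {C1, C2}, and the restricted closure of {C1} across the fragments never reaches {C2}.
C5 → C3 is preserved.
C3 → C2, C5 is preserved.

C1 → C2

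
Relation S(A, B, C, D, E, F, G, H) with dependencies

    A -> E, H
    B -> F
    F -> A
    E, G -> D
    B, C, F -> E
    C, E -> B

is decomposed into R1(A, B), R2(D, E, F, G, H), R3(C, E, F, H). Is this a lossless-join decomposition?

Chase test. Columns are A, B, C, D, E, F, G, H; row i has aⱼ where attribute j ∈ Ri, else bᵢⱼ.
Initial tableau (one row per fragment):
  row 1: a1 a2 b13 b14 b15 b16 b17 b18
  row 2: b21 b22 b23 a4 a5 a6 a7 a8
  row 3: b31 b32 a3 b34 a5 a6 b37 a8
Rows 2 and 3 agree on F; apply F→A and equate their A entries.
No row becomes fully distinguished — the join is lossy.

No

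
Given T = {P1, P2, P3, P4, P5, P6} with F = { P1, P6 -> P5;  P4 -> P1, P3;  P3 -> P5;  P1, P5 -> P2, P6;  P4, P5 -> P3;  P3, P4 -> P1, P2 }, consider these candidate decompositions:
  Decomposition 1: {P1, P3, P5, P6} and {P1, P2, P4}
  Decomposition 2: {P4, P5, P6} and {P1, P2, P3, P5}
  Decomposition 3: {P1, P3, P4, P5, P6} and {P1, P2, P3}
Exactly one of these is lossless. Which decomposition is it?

Decomposition 1: common = {P1}, closure = {P1} → lossy.
Decomposition 2: common = {P5}, closure = {P5} → lossy.
Decomposition 3: common = {P1, P3}, closure = {P1, P2, P3, P5, P6} → lossless.

Decomposition 3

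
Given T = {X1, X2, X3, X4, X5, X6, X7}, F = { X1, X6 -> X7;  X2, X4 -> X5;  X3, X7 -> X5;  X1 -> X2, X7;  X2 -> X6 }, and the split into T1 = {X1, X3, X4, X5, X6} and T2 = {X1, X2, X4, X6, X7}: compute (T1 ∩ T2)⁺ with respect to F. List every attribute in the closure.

X1, X2, X4, X5, X6, X7

T1 ∩ T2 = {X1, X4, X6}.
X1, X6 → X7 applies, adding X7
X1 → X2, X7 applies, adding X2
X2, X4 → X5 applies, adding X5
Closure: {X1, X2, X4, X5, X6, X7}.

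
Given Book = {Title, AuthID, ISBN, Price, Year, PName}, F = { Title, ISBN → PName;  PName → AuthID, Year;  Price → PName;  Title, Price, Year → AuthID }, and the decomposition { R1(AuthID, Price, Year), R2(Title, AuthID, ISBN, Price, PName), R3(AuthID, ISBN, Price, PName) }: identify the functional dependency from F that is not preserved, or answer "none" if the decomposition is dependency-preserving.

Check PName → AuthID, Year: no single fragment contains all of {AuthID, Year, PName}, and the restricted closure of {PName} across the fragments never reaches {AuthID, Year}.
Title, ISBN → PName is preserved.
Price → PName is preserved.
Title, Price, Year → AuthID is preserved.

PName → AuthID, Year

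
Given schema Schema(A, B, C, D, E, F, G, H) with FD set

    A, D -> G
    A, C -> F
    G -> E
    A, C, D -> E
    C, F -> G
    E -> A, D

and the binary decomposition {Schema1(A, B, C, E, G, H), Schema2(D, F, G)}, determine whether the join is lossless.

Common attributes: Schema1 ∩ Schema2 = {G}.
Closure of {G}: G → E applies, adding E; E → A, D applies, adding A, D. So (G)⁺ = {A, D, E, G}.
The closure contains neither all of Schema1 = {A, B, C, E, G, H} nor all of Schema2 = {D, F, G}, so the common attributes are not a superkey of either fragment. The join is lossy.

No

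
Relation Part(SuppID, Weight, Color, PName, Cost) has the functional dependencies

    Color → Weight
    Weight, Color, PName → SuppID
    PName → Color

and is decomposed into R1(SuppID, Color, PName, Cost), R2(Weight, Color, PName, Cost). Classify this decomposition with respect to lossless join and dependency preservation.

lossless and dependency-preserving

Lossless test: (Color, PName, Cost)⁺ = {SuppID, Weight, Color, PName, Cost}, which contains all of one fragment — lossless.
Dependency preservation: Weight, Color, PName → SuppID is not contained in any single fragment, but the restricted closure of its left-hand side across the fragments still reaches the right-hand side; the remaining FDs each lie inside some fragment. All dependencies are preserved.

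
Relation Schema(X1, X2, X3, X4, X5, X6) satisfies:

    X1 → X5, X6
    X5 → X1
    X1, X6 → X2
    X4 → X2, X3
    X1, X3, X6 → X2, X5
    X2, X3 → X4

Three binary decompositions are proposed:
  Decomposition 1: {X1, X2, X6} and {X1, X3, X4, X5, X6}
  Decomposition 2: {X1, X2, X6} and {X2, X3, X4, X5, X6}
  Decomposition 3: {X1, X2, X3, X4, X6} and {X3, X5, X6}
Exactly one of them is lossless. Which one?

Decomposition 1: common = {X1, X6}, closure = {X1, X2, X5, X6} → lossless.
Decomposition 2: common = {X2, X6}, closure = {X2, X6} → lossy.
Decomposition 3: common = {X3, X6}, closure = {X3, X6} → lossy.

Decomposition 1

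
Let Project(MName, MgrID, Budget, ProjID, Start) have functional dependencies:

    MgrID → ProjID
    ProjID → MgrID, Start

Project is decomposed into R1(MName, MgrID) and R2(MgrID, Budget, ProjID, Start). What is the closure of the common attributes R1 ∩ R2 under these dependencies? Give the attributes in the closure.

MgrID, ProjID, Start

R1 ∩ R2 = {MgrID}.
MgrID → ProjID applies, adding ProjID
ProjID → MgrID, Start applies, adding Start
Closure: {MgrID, ProjID, Start}.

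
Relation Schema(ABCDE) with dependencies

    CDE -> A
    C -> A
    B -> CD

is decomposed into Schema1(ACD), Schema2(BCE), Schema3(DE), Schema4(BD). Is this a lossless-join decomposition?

Yes

Chase test. Columns are ABCDE; row i has aⱼ where attribute j ∈ Schemai, else bᵢⱼ.
Initial tableau (one row per fragment):
  row 1: a1 b12 a3 a4 b15
  row 2: b21 a2 a3 b24 a5
  row 3: b31 b32 b33 a4 a5
  row 4: b41 a2 b43 a4 b45
Rows 1 and 2 agree on C; apply C→A and equate their A entries.
Rows 2 and 4 agree on B; apply B→CD and equate their CD entries.
Rows 1 and 4 agree on C; apply C→A and equate their A entries.
Row 2 is now all distinguished symbols — the join is lossless.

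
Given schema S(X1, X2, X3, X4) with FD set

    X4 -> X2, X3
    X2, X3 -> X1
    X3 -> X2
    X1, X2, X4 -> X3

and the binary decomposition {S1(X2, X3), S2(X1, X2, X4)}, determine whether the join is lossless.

No

Common attributes: S1 ∩ S2 = {X2}.
No dependency enlarges {X2}, so (X2)⁺ = {X2}.
The closure contains neither all of S1 = {X2, X3} nor all of S2 = {X1, X2, X4}, so the common attributes are not a superkey of either fragment. The join is lossy.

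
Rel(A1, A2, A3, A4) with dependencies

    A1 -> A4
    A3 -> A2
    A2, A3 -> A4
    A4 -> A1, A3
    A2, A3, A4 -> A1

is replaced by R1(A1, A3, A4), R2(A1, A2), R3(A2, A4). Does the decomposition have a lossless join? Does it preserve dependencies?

lossless and dependency-preserving

Lossless test (chase): Rows 1 and 2 agree on A1; apply A1→A4 and equate their A4 entries. Rows 1 and 2 agree on A4; apply A4→A1, A3 and equate their A1, A3 entries. Rows 1 and 3 agree on A4; apply A4→A1, A3 and equate their A1, A3 entries. Rows 1 and 2 agree on A3; apply A3→A2 and equate their A2 entries. Row 1 is now all distinguished symbols — the join is lossless.
Dependency preservation: A3 → A2; A2, A3 → A4; A2, A3, A4 → A1 are not contained in any single fragment, but the restricted closure of each left-hand side across the fragments still reaches the right-hand side; the remaining FDs each lie inside some fragment. All dependencies are preserved.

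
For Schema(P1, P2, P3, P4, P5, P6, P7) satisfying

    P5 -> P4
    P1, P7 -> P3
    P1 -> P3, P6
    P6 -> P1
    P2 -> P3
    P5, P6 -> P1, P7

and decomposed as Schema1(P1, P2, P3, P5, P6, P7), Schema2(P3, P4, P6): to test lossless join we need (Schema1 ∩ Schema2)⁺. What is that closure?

Schema1 ∩ Schema2 = {P3, P6}.
P6 → P1 applies, adding P1
Closure: {P1, P3, P6}.

P1, P3, P6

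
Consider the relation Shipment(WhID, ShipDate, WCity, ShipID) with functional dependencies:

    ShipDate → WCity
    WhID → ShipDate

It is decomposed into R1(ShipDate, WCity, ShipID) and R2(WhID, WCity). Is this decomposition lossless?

Common attributes: R1 ∩ R2 = {WCity}.
No dependency enlarges {WCity}, so (WCity)⁺ = {WCity}.
The closure contains neither all of R1 = {ShipDate, WCity, ShipID} nor all of R2 = {WhID, WCity}, so the common attributes are not a superkey of either fragment. The join is lossy.

No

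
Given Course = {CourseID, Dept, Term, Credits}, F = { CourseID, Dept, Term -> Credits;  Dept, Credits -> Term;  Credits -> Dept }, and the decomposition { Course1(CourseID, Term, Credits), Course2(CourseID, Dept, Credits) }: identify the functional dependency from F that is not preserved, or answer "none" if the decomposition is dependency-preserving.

Check CourseID, Dept, Term → Credits: no single fragment contains all of {CourseID, Dept, Term, Credits}, and the restricted closure of {CourseID, Dept, Term} across the fragments never reaches {Credits}.
Dept, Credits → Term is preserved.
Credits → Dept is preserved.

CourseID, Dept, Term -> Credits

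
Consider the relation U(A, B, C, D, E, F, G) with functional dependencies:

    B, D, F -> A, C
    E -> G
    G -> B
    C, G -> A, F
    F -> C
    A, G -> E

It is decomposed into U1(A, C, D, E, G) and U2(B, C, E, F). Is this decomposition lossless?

Yes

Common attributes: U1 ∩ U2 = {C, E}.
Closure of {C, E}: E → G applies, adding G; G → B applies, adding B; C, G → A, F applies, adding A, F. So (C, E)⁺ = {A, B, C, E, F, G}.
This closure contains every attribute of U2, so U1 ∩ U2 → U2. The join is lossless.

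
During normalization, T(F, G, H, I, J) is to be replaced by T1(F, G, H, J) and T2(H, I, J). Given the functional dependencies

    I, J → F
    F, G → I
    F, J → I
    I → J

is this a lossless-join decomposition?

No

Common attributes: T1 ∩ T2 = {H, J}.
No dependency enlarges {H, J}, so (H, J)⁺ = {H, J}.
The closure contains neither all of T1 = {F, G, H, J} nor all of T2 = {H, I, J}, so the common attributes are not a superkey of either fragment. The join is lossy.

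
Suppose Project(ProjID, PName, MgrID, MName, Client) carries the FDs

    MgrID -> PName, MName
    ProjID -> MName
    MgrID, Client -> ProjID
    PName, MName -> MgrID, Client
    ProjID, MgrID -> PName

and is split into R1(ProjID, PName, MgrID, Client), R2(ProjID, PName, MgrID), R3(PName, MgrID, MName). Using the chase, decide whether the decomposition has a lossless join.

Chase test. Columns are ProjID, PName, MgrID, MName, Client; row i has aⱼ where attribute j ∈ Ri, else bᵢⱼ.
Initial tableau (one row per fragment):
  row 1: a1 a2 a3 b14 a5
  row 2: a1 a2 a3 b24 b25
  row 3: b31 a2 a3 a4 b35
Rows 1 and 2 agree on MgrID; apply MgrID→PName, MName and equate their PName, MName entries.
Rows 1 and 3 agree on MgrID; apply MgrID→PName, MName and equate their PName, MName entries.
Rows 1 and 2 agree on PName, MName; apply PName, MName→MgrID, Client and equate their MgrID, Client entries.
Rows 1 and 3 agree on PName, MName; apply PName, MName→MgrID, Client and equate their MgrID, Client entries.
Rows 1 and 3 agree on MgrID, Client; apply MgrID, Client→ProjID and equate their ProjID entries.
Row 1 is now all distinguished symbols — the join is lossless.

Yes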